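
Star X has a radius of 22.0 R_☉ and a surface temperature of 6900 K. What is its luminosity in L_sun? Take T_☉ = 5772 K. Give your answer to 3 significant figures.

L/L_☉ = (R/R_☉)² (T/T_☉)⁴ = (22.0)² × (6900/5772)⁴
       = 484.0 × (1.195)⁴ = 484.0 × 2.042 = 988.4.

988 L_sun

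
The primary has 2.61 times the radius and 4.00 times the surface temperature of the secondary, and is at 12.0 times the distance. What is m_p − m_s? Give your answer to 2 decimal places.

L_p/L_s = (2.61)²(4.00)⁴ = 1744.
F_p/F_s = (L_p/L_s)/(d_p/d_s)² = 1744/144.0 = 12.11.
m_p − m_s = −2.5 log₁₀(12.11) = -2.71.

-2.71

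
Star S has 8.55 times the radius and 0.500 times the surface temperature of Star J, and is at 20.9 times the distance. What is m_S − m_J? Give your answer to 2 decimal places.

L_S/L_J = (8.55)²(0.500)⁴ = 4.569.
F_S/F_J = (L_S/L_J)/(d_S/d_J)² = 4.569/436.8 = 0.01046.
m_S − m_J = −2.5 log₁₀(0.01046) = 4.95.

4.95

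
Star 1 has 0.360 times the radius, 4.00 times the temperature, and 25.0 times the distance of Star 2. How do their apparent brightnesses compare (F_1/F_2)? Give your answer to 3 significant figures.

0.0531

L_1/L_2 = (R_1/R_2)²(T_1/T_2)⁴ = (0.360)² × (4.00)⁴ = 33.18.
F_1/F_2 = (L_1/L_2)/(d_1/d_2)² = 33.18 / (25.0)² = 0.05308.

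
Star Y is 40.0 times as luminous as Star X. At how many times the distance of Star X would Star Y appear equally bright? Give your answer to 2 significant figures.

Equal flux requires L_Y/d_Y² = L_X/d_X², so d_Y/d_X = √(L_Y/L_X)
= √(40.0) = 6.325.

6.3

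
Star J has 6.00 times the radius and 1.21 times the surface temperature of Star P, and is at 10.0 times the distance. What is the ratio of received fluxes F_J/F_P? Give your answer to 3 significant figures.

L_J/L_P = (R_J/R_P)²(T_J/T_P)⁴ = (6.00)² × (1.21)⁴ = 77.17.
F_J/F_P = (L_J/L_P)/(d_J/d_P)² = 77.17 / (10.0)² = 0.7717.

0.772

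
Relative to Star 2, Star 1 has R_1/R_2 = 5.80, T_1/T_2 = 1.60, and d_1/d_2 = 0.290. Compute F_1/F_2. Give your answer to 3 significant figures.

L_1/L_2 = (R_1/R_2)²(T_1/T_2)⁴ = (5.80)² × (1.60)⁴ = 220.5.
F_1/F_2 = (L_1/L_2)/(d_1/d_2)² = 220.5 / (0.290)² = 2621.

2.62×10^3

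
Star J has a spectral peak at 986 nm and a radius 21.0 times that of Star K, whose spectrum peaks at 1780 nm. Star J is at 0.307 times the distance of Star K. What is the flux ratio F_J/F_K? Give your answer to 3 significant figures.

Wien's law: T_J/T_K = λ_K/λ_J = 1780/986 = 1.805.
L_J/L_K = (R_J/R_K)²(T_J/T_K)⁴ = (21.0)²(1.805)⁴ = 4684.
F_J/F_K = (L_J/L_K)/(d_J/d_K)² = 4684/(0.307)² = 4.970×10^4.

4.97×10^4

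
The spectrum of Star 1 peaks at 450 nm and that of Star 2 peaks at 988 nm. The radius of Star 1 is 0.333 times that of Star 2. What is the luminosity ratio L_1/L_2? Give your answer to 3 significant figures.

Wien's law gives T ∝ 1/λ_max, so T_1/T_2 = λ_2/λ_1 = 988/450 = 2.196.
Then L ∝ R²T⁴ gives L_1/L_2 = (0.333)² × (2.196)⁴ = 0.1109 × 23.24 = 2.577.

2.58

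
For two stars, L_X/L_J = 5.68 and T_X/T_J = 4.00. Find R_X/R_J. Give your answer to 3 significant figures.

L ∝ R²T⁴ gives R ∝ √L / T², so
R_X/R_J = √(5.68) / (4.00)² = 2.383 / 16.00 = 0.1490.

0.149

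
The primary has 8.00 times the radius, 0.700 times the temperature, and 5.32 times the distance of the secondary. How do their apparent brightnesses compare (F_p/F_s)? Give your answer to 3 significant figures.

0.543

L_p/L_s = (R_p/R_s)²(T_p/T_s)⁴ = (8.00)² × (0.700)⁴ = 15.37.
F_p/F_s = (L_p/L_s)/(d_p/d_s)² = 15.37 / (5.32)² = 0.5429.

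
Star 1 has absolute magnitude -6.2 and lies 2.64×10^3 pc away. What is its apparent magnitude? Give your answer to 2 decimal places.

m = M + 5 log₁₀(d/10 pc) = -6.2 + 5 log₁₀(2.64×10^3/10)
  = -6.2 + 5 × 2.422 = -6.2 + 12.11 = 5.91.

5.91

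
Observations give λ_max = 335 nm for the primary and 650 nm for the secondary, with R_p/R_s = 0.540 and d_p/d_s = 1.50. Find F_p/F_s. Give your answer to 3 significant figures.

Wien's law: T_p/T_s = λ_s/λ_p = 650/335 = 1.940.
L_p/L_s = (R_p/R_s)²(T_p/T_s)⁴ = (0.540)²(1.940)⁴ = 4.133.
F_p/F_s = (L_p/L_s)/(d_p/d_s)² = 4.133/(1.50)² = 1.837.

1.84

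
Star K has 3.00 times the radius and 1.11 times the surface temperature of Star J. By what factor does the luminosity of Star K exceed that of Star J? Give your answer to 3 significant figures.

From the Stefan–Boltzmann law, L ∝ R²T⁴, so
L_K/L_J = (R_K/R_J)² (T_K/T_J)⁴ = (3.00)² × (1.11)⁴ = 9.000 × 1.518 = 13.66.

13.7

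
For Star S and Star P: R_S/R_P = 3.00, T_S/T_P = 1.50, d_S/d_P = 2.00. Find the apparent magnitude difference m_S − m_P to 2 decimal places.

L_S/L_P = (3.00)²(1.50)⁴ = 45.56.
F_S/F_P = (L_S/L_P)/(d_S/d_P)² = 45.56/4.000 = 11.39.
m_S − m_P = −2.5 log₁₀(11.39) = -2.64.

-2.64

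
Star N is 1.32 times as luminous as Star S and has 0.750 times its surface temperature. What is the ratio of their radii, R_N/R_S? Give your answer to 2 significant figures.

2.0

L ∝ R²T⁴ gives R ∝ √L / T², so
R_N/R_S = √(1.32) / (0.750)² = 1.149 / 0.5625 = 2.043.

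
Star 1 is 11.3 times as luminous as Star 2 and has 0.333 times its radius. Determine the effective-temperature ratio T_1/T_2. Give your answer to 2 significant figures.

3.2

L ∝ R²T⁴ gives T ∝ (L/R²)^(1/4), so
T_1/T_2 = (11.3 / 0.333²)^(1/4) = (101.9)^(1/4) = 3.177.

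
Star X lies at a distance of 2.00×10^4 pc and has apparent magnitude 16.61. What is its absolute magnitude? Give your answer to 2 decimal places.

M = m − 5 log₁₀(d/10 pc) = 16.61 − 5 log₁₀(2.00×10^4/10)
  = 16.61 − 5 × 3.301 = 16.61 − 16.51 = 0.10.

0.10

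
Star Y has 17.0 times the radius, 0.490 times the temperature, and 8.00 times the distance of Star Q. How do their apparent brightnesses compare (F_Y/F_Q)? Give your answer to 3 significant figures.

0.260

L_Y/L_Q = (R_Y/R_Q)²(T_Y/T_Q)⁴ = (17.0)² × (0.490)⁴ = 16.66.
F_Y/F_Q = (L_Y/L_Q)/(d_Y/d_Q)² = 16.66 / (8.00)² = 0.2603.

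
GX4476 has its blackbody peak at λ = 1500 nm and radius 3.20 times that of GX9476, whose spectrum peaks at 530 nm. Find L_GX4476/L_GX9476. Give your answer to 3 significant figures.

Wien's law gives T ∝ 1/λ_max, so T_GX4476/T_GX9476 = λ_GX9476/λ_GX4476 = 530/1500 = 0.3533.
Then L ∝ R²T⁴ gives L_GX4476/L_GX9476 = (3.20)² × (0.3533)⁴ = 10.24 × 0.01559 = 0.1596.

0.160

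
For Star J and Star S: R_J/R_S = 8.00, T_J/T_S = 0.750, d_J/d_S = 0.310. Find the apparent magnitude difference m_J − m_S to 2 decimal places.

L_J/L_S = (8.00)²(0.750)⁴ = 20.25.
F_J/F_S = (L_J/L_S)/(d_J/d_S)² = 20.25/0.09610 = 210.7.
m_J − m_S = −2.5 log₁₀(210.7) = -5.81.

-5.81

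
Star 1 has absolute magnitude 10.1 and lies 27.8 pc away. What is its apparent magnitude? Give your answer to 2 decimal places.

12.32

m = M + 5 log₁₀(d/10 pc) = 10.1 + 5 log₁₀(27.8/10)
  = 10.1 + 5 × 0.444 = 10.1 + 2.22 = 12.32.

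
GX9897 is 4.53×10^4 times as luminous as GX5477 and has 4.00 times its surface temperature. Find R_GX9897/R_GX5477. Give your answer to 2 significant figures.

L ∝ R²T⁴ gives R ∝ √L / T², so
R_GX9897/R_GX5477 = √(4.53×10^4) / (4.00)² = 212.8 / 16.00 = 13.30.

13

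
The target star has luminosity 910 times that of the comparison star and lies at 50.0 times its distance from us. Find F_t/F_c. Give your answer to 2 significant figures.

F = L/(4πd²), so F_t/F_c = (L_t/L_c) / (d_t/d_c)²
= 910 / (50.0)² = 910 / 2500 = 0.3640.

0.36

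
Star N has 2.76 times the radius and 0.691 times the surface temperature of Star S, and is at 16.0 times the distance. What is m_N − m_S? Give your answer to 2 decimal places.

5.42

L_N/L_S = (2.76)²(0.691)⁴ = 1.737.
F_N/F_S = (L_N/L_S)/(d_N/d_S)² = 1.737/256.0 = 0.006784.
m_N − m_S = −2.5 log₁₀(0.006784) = 5.42.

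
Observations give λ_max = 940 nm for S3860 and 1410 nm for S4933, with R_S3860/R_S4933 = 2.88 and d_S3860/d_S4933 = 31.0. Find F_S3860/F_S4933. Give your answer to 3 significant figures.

0.0437

Wien's law: T_S3860/T_S4933 = λ_S4933/λ_S3860 = 1410/940 = 1.500.
L_S3860/L_S4933 = (R_S3860/R_S4933)²(T_S3860/T_S4933)⁴ = (2.88)²(1.500)⁴ = 41.99.
F_S3860/F_S4933 = (L_S3860/L_S4933)/(d_S3860/d_S4933)² = 41.99/(31.0)² = 0.04369.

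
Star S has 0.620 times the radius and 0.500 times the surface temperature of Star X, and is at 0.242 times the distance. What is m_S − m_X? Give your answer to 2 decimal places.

0.97

L_S/L_X = (0.620)²(0.500)⁴ = 0.02403.
F_S/F_X = (L_S/L_X)/(d_S/d_X)² = 0.02403/0.05856 = 0.4102.
m_S − m_X = −2.5 log₁₀(0.4102) = 0.97.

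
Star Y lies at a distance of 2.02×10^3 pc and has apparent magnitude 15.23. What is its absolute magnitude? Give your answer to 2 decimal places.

M = m − 5 log₁₀(d/10 pc) = 15.23 − 5 log₁₀(2.02×10^3/10)
  = 15.23 − 5 × 2.305 = 15.23 − 11.53 = 3.70.

3.70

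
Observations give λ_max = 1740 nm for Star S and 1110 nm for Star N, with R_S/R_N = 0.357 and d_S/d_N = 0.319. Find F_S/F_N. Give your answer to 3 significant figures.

0.207

Wien's law: T_S/T_N = λ_N/λ_S = 1110/1740 = 0.6379.
L_S/L_N = (R_S/R_N)²(T_S/T_N)⁴ = (0.357)²(0.6379)⁴ = 0.02111.
F_S/F_N = (L_S/L_N)/(d_S/d_N)² = 0.02111/(0.319)² = 0.2074.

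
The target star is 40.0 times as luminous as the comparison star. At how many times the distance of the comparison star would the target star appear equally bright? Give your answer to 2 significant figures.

Equal flux requires L_t/d_t² = L_c/d_c², so d_t/d_c = √(L_t/L_c)
= √(40.0) = 6.325.

6.3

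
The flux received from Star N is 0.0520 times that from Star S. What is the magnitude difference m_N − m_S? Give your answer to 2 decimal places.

3.21

m_N − m_S = −2.5 log₁₀(F_N/F_S) = −2.5 log₁₀(0.0520) = −2.5 × (-1.284) = 3.210.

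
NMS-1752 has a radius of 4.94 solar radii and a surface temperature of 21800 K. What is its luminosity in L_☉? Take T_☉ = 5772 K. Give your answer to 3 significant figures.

4.97×10^3 L_☉

L/L_☉ = (R/R_☉)² (T/T_☉)⁴ = (4.94)² × (21800/5772)⁴
       = 24.40 × (3.777)⁴ = 24.40 × 203.5 = 4966.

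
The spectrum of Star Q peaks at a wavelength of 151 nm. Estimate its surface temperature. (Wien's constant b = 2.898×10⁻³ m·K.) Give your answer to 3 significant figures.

T = b/λ_max = 2.898×10⁻³ / (151×10⁻⁹) = 1.919×10^4 K.

1.92×10^4 K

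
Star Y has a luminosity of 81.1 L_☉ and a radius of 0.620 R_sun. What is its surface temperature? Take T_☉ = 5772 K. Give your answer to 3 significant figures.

T/T_☉ = (L/L_☉)^(1/4) / (R/R_☉)^(1/2)
T = 5772 × (81.1)^(1/4) / √(0.620) = 5772 × 3.001 / 0.7874 = 2.200×10^4 K.

2.20×10^4 K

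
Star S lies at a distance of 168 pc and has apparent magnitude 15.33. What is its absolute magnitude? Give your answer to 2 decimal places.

M = m − 5 log₁₀(d/10 pc) = 15.33 − 5 log₁₀(168/10)
  = 15.33 − 5 × 1.225 = 15.33 − 6.13 = 9.20.

9.20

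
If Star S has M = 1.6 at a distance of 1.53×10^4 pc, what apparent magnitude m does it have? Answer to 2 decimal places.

m = M + 5 log₁₀(d/10 pc) = 1.6 + 5 log₁₀(1.53×10^4/10)
  = 1.6 + 5 × 3.185 = 1.6 + 15.92 = 17.52.

17.52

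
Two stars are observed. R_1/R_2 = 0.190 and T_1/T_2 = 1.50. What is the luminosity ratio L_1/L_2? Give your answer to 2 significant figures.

From the Stefan–Boltzmann law, L ∝ R²T⁴, so
L_1/L_2 = (R_1/R_2)² (T_1/T_2)⁴ = (0.190)² × (1.50)⁴ = 0.03610 × 5.062 = 0.1828.

0.18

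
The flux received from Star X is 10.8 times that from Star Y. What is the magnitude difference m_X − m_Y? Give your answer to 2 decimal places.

m_X − m_Y = −2.5 log₁₀(F_X/F_Y) = −2.5 log₁₀(10.8) = −2.5 × (1.033) = -2.584.

-2.58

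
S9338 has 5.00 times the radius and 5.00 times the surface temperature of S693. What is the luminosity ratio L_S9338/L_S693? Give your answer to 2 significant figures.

From the Stefan–Boltzmann law, L ∝ R²T⁴, so
L_S9338/L_S693 = (R_S9338/R_S693)² (T_S9338/T_S693)⁴ = (5.00)² × (5.00)⁴ = 25.00 × 625.0 = 1.562×10^4.

1.6×10^4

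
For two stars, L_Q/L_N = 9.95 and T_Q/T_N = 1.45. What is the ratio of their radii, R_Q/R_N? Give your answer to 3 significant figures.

1.50

L ∝ R²T⁴ gives R ∝ √L / T², so
R_Q/R_N = √(9.95) / (1.45)² = 3.154 / 2.103 = 1.500.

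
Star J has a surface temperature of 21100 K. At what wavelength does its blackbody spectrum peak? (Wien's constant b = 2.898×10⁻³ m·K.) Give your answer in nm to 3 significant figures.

137 nm

λ_max = b/T = 2.898×10⁻³ / 21100 = 1.37×10^-7 m = 137.3 nm.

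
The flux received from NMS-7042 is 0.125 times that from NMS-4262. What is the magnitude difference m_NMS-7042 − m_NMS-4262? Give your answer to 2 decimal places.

m_NMS-7042 − m_NMS-4262 = −2.5 log₁₀(F_NMS-7042/F_NMS-4262) = −2.5 log₁₀(0.125) = −2.5 × (-0.903) = 2.258.

2.26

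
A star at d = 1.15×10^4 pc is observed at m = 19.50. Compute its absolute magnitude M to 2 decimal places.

4.20

M = m − 5 log₁₀(d/10 pc) = 19.50 − 5 log₁₀(1.15×10^4/10)
  = 19.50 − 5 × 3.061 = 19.50 − 15.30 = 4.20.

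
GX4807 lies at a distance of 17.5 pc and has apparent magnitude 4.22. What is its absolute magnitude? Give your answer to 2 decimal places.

3.00

M = m − 5 log₁₀(d/10 pc) = 4.22 − 5 log₁₀(17.5/10)
  = 4.22 − 5 × 0.243 = 4.22 − 1.22 = 3.00.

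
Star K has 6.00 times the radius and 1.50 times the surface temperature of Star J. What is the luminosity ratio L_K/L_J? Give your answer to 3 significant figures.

From the Stefan–Boltzmann law, L ∝ R²T⁴, so
L_K/L_J = (R_K/R_J)² (T_K/T_J)⁴ = (6.00)² × (1.50)⁴ = 36.00 × 5.062 = 182.2.

182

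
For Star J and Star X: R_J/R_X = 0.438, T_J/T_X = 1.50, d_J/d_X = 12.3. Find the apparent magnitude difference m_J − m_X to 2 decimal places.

5.48

L_J/L_X = (0.438)²(1.50)⁴ = 0.9712.
F_J/F_X = (L_J/L_X)/(d_J/d_X)² = 0.9712/151.3 = 0.006420.
m_J − m_X = −2.5 log₁₀(0.006420) = 5.48.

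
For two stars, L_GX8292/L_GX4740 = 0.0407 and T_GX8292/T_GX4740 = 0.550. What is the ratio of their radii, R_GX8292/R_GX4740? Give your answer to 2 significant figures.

0.67

L ∝ R²T⁴ gives R ∝ √L / T², so
R_GX8292/R_GX4740 = √(0.0407) / (0.550)² = 0.2017 / 0.3025 = 0.6669.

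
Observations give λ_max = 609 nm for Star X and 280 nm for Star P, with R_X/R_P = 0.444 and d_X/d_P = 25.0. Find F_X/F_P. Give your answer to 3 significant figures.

1.41×10^-5

Wien's law: T_X/T_P = λ_P/λ_X = 280/609 = 0.4598.
L_X/L_P = (R_X/R_P)²(T_X/T_P)⁴ = (0.444)²(0.4598)⁴ = 0.008809.
F_X/F_P = (L_X/L_P)/(d_X/d_P)² = 0.008809/(25.0)² = 1.409×10^-5.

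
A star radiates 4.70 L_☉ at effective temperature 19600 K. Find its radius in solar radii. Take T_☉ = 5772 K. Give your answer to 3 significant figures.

R/R_☉ = √(L/L_☉) / (T/T_☉)² = √(4.70) / (3.396)²
       = 2.168 / 11.53 = 0.1880.

0.188 solar radii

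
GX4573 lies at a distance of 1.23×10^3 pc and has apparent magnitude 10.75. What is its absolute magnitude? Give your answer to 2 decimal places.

M = m − 5 log₁₀(d/10 pc) = 10.75 − 5 log₁₀(1.23×10^3/10)
  = 10.75 − 5 × 2.090 = 10.75 − 10.45 = 0.30.

0.30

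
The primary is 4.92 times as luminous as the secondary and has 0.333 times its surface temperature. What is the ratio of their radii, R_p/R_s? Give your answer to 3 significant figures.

L ∝ R²T⁴ gives R ∝ √L / T², so
R_p/R_s = √(4.92) / (0.333)² = 2.218 / 0.1109 = 20.00.

20.0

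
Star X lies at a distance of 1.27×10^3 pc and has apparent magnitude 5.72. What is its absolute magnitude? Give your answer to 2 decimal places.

M = m − 5 log₁₀(d/10 pc) = 5.72 − 5 log₁₀(1.27×10^3/10)
  = 5.72 − 5 × 2.104 = 5.72 − 10.52 = -4.80.

-4.80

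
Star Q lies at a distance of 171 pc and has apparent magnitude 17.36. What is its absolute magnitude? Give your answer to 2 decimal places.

M = m − 5 log₁₀(d/10 pc) = 17.36 − 5 log₁₀(171/10)
  = 17.36 − 5 × 1.233 = 17.36 − 6.16 = 11.20.

11.20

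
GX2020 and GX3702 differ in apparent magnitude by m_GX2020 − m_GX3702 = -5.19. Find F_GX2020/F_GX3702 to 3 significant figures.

119

F_GX2020/F_GX3702 = 10^(−(m_GX2020 − m_GX3702)/2.5) = 10^(5.19/2.5) = 10^2.076 = 119.1.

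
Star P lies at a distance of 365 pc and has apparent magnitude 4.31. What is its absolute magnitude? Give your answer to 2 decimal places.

-3.50

M = m − 5 log₁₀(d/10 pc) = 4.31 − 5 log₁₀(365/10)
  = 4.31 − 5 × 1.562 = 4.31 − 7.81 = -3.50.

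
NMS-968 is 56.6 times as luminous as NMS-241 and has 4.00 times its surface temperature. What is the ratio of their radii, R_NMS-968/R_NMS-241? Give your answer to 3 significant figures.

0.470

L ∝ R²T⁴ gives R ∝ √L / T², so
R_NMS-968/R_NMS-241 = √(56.6) / (4.00)² = 7.523 / 16.00 = 0.4702.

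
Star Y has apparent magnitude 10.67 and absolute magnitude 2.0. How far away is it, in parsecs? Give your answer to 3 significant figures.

542 pc

m − M = 5 log₁₀(d/10 pc)
10.67 − (2.0) = 8.67 = 5 log₁₀(d/10)
d = 10 × 10^(8.67/5) = 10 × 10^1.734 = 542.0 pc.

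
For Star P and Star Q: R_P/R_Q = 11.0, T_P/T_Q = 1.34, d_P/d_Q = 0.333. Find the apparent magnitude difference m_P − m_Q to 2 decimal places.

L_P/L_Q = (11.0)²(1.34)⁴ = 390.1.
F_P/F_Q = (L_P/L_Q)/(d_P/d_Q)² = 390.1/0.1109 = 3518.
m_P − m_Q = −2.5 log₁₀(3518) = -8.87.

-8.87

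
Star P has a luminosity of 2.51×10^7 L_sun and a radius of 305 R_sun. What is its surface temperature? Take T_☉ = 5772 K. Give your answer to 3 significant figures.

2.34×10^4 K

T/T_☉ = (L/L_☉)^(1/4) / (R/R_☉)^(1/2)
T = 5772 × (2.51×10^7)^(1/4) / √(305) = 5772 × 70.78 / 17.46 = 2.339×10^4 K.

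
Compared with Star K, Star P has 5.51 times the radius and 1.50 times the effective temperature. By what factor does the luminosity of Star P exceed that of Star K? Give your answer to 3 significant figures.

From the Stefan–Boltzmann law, L ∝ R²T⁴, so
L_P/L_K = (R_P/R_K)² (T_P/T_K)⁴ = (5.51)² × (1.50)⁴ = 30.36 × 5.062 = 153.7.

154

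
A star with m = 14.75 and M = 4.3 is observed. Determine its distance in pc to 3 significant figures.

m − M = 5 log₁₀(d/10 pc)
14.75 − (4.3) = 10.45 = 5 log₁₀(d/10)
d = 10 × 10^(10.45/5) = 10 × 10^2.090 = 1230 pc.

1.23×10^3 pc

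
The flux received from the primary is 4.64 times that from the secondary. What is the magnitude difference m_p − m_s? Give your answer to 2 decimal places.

m_p − m_s = −2.5 log₁₀(F_p/F_s) = −2.5 log₁₀(4.64) = −2.5 × (0.667) = -1.666.

-1.67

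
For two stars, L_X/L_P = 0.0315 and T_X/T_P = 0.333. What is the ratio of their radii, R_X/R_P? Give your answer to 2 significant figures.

L ∝ R²T⁴ gives R ∝ √L / T², so
R_X/R_P = √(0.0315) / (0.333)² = 0.1775 / 0.1109 = 1.601.

1.6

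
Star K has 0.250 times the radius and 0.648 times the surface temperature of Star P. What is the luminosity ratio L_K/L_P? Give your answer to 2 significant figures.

From the Stefan–Boltzmann law, L ∝ R²T⁴, so
L_K/L_P = (R_K/R_P)² (T_K/T_P)⁴ = (0.250)² × (0.648)⁴ = 0.06250 × 0.1763 = 0.01102.

0.011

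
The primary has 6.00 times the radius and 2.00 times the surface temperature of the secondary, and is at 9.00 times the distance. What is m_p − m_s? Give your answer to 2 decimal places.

-2.13

L_p/L_s = (6.00)²(2.00)⁴ = 576.0.
F_p/F_s = (L_p/L_s)/(d_p/d_s)² = 576.0/81.00 = 7.111.
m_p − m_s = −2.5 log₁₀(7.111) = -2.13.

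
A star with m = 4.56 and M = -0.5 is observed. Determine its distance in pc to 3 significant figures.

m − M = 5 log₁₀(d/10 pc)
4.56 − (-0.5) = 5.06 = 5 log₁₀(d/10)
d = 10 × 10^(5.06/5) = 10 × 10^1.012 = 102.8 pc.

103 pc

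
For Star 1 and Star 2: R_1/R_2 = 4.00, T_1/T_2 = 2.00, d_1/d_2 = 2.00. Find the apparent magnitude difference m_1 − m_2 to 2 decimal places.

-4.52

L_1/L_2 = (4.00)²(2.00)⁴ = 256.0.
F_1/F_2 = (L_1/L_2)/(d_1/d_2)² = 256.0/4.000 = 64.00.
m_1 − m_2 = −2.5 log₁₀(64.00) = -4.52.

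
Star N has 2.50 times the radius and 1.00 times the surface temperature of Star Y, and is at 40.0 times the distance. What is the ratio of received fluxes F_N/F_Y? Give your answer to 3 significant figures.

L_N/L_Y = (R_N/R_Y)²(T_N/T_Y)⁴ = (2.50)² × (1.00)⁴ = 6.250.
F_N/F_Y = (L_N/L_Y)/(d_N/d_Y)² = 6.250 / (40.0)² = 0.003906.

0.00391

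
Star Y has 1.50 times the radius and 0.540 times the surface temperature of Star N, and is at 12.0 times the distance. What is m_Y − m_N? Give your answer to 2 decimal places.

L_Y/L_N = (1.50)²(0.540)⁴ = 0.1913.
F_Y/F_N = (L_Y/L_N)/(d_Y/d_N)² = 0.1913/144.0 = 0.001329.
m_Y − m_N = −2.5 log₁₀(0.001329) = 7.19.

7.19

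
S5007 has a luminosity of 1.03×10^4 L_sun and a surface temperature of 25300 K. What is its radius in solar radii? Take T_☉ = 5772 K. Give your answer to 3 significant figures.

5.28 solar radii

R/R_☉ = √(L/L_☉) / (T/T_☉)² = √(1.03×10^4) / (4.383)²
       = 101.5 / 19.21 = 5.282.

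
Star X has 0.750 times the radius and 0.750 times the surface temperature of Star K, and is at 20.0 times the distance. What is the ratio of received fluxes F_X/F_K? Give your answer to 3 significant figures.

L_X/L_K = (R_X/R_K)²(T_X/T_K)⁴ = (0.750)² × (0.750)⁴ = 0.1780.
F_X/F_K = (L_X/L_K)/(d_X/d_K)² = 0.1780 / (20.0)² = 4.449×10^-4.

4.45×10^-4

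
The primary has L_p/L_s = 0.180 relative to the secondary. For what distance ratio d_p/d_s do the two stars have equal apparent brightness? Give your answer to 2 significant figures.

0.42

Equal flux requires L_p/d_p² = L_s/d_s², so d_p/d_s = √(L_p/L_s)
= √(0.180) = 0.4243.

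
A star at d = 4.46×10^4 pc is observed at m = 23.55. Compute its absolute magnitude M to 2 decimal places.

M = m − 5 log₁₀(d/10 pc) = 23.55 − 5 log₁₀(4.46×10^4/10)
  = 23.55 − 5 × 3.649 = 23.55 − 18.25 = 5.30.

5.30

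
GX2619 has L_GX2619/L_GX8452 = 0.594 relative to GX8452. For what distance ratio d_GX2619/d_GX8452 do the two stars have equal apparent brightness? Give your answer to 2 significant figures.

0.77

Equal flux requires L_GX2619/d_GX2619² = L_GX8452/d_GX8452², so d_GX2619/d_GX8452 = √(L_GX2619/L_GX8452)
= √(0.594) = 0.7707.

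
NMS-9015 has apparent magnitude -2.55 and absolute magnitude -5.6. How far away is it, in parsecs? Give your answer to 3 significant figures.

40.7 pc

m − M = 5 log₁₀(d/10 pc)
-2.55 − (-5.6) = 3.05 = 5 log₁₀(d/10)
d = 10 × 10^(3.05/5) = 10 × 10^0.610 = 40.74 pc.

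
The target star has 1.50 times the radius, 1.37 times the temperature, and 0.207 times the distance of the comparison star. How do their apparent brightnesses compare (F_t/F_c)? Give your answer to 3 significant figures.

185

L_t/L_c = (R_t/R_c)²(T_t/T_c)⁴ = (1.50)² × (1.37)⁴ = 7.926.
F_t/F_c = (L_t/L_c)/(d_t/d_c)² = 7.926 / (0.207)² = 185.0.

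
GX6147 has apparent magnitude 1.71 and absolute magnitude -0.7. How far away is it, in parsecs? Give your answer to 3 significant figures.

m − M = 5 log₁₀(d/10 pc)
1.71 − (-0.7) = 2.41 = 5 log₁₀(d/10)
d = 10 × 10^(2.41/5) = 10 × 10^0.482 = 30.34 pc.

30.3 pc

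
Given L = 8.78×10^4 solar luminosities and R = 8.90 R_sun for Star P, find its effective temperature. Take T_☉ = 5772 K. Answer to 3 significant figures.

3.33×10^4 K

T/T_☉ = (L/L_☉)^(1/4) / (R/R_☉)^(1/2)
T = 5772 × (8.78×10^4)^(1/4) / √(8.90) = 5772 × 17.21 / 2.983 = 3.330×10^4 K.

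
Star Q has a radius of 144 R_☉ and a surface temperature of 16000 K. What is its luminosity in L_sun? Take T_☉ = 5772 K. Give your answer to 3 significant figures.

L/L_☉ = (R/R_☉)² (T/T_☉)⁴ = (144)² × (16000/5772)⁴
       = 2.074×10^4 × (2.772)⁴ = 2.074×10^4 × 59.04 = 1.224×10^6.

1.22×10^6 L_sun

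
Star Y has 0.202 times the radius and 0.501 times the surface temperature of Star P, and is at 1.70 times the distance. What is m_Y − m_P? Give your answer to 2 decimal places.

7.63

L_Y/L_P = (0.202)²(0.501)⁴ = 0.002571.
F_Y/F_P = (L_Y/L_P)/(d_Y/d_P)² = 0.002571/2.890 = 8.895×10^-4.
m_Y − m_P = −2.5 log₁₀(8.895×10^-4) = 7.63.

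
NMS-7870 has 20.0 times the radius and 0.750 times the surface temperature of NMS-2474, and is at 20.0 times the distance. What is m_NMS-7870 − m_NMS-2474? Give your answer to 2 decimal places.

1.25

L_NMS-7870/L_NMS-2474 = (20.0)²(0.750)⁴ = 126.6.
F_NMS-7870/F_NMS-2474 = (L_NMS-7870/L_NMS-2474)/(d_NMS-7870/d_NMS-2474)² = 126.6/400.0 = 0.3164.
m_NMS-7870 − m_NMS-2474 = −2.5 log₁₀(0.3164) = 1.25.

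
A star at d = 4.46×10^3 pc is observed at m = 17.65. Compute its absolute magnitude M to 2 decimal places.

M = m − 5 log₁₀(d/10 pc) = 17.65 − 5 log₁₀(4.46×10^3/10)
  = 17.65 − 5 × 2.649 = 17.65 − 13.25 = 4.40.

4.40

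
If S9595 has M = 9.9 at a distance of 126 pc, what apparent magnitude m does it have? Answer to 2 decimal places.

15.40

m = M + 5 log₁₀(d/10 pc) = 9.9 + 5 log₁₀(126/10)
  = 9.9 + 5 × 1.100 = 9.9 + 5.50 = 15.40.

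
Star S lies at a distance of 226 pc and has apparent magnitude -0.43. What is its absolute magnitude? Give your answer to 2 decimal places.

M = m − 5 log₁₀(d/10 pc) = -0.43 − 5 log₁₀(226/10)
  = -0.43 − 5 × 1.354 = -0.43 − 6.77 = -7.20.

-7.20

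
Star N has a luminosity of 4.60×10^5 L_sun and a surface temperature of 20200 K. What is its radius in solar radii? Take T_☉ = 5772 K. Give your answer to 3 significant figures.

R/R_☉ = √(L/L_☉) / (T/T_☉)² = √(4.60×10^5) / (3.500)²
       = 678.2 / 12.25 = 55.38.

55.4 solar radii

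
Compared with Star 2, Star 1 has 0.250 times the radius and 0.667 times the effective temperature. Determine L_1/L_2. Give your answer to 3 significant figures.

From the Stefan–Boltzmann law, L ∝ R²T⁴, so
L_1/L_2 = (R_1/R_2)² (T_1/T_2)⁴ = (0.250)² × (0.667)⁴ = 0.06250 × 0.1979 = 0.01237.

0.0124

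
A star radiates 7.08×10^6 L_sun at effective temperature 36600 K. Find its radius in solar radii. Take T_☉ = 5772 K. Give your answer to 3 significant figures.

R/R_☉ = √(L/L_☉) / (T/T_☉)² = √(7.08×10^6) / (6.341)²
       = 2661 / 40.21 = 66.18.

66.2 solar radii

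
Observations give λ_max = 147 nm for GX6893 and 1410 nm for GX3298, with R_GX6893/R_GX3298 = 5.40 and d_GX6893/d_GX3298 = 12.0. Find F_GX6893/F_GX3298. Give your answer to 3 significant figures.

1.71×10^3

Wien's law: T_GX6893/T_GX3298 = λ_GX3298/λ_GX6893 = 1410/147 = 9.592.
L_GX6893/L_GX3298 = (R_GX6893/R_GX3298)²(T_GX6893/T_GX3298)⁴ = (5.40)²(9.592)⁴ = 2.468×10^5.
F_GX6893/F_GX3298 = (L_GX6893/L_GX3298)/(d_GX6893/d_GX3298)² = 2.468×10^5/(12.0)² = 1714.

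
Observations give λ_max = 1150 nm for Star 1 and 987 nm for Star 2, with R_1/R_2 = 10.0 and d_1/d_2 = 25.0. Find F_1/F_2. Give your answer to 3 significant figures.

Wien's law: T_1/T_2 = λ_2/λ_1 = 987/1150 = 0.8583.
L_1/L_2 = (R_1/R_2)²(T_1/T_2)⁴ = (10.0)²(0.8583)⁴ = 54.26.
F_1/F_2 = (L_1/L_2)/(d_1/d_2)² = 54.26/(25.0)² = 0.08682.

0.0868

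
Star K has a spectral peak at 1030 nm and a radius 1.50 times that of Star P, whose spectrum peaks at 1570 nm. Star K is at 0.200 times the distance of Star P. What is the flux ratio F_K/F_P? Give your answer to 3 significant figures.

304

Wien's law: T_K/T_P = λ_P/λ_K = 1570/1030 = 1.524.
L_K/L_P = (R_K/R_P)²(T_K/T_P)⁴ = (1.50)²(1.524)⁴ = 12.15.
F_K/F_P = (L_K/L_P)/(d_K/d_P)² = 12.15/(0.200)² = 303.6.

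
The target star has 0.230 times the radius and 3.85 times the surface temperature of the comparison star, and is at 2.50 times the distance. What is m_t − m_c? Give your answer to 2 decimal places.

-0.67

L_t/L_c = (0.230)²(3.85)⁴ = 11.62.
F_t/F_c = (L_t/L_c)/(d_t/d_c)² = 11.62/6.250 = 1.860.
m_t − m_c = −2.5 log₁₀(1.860) = -0.67.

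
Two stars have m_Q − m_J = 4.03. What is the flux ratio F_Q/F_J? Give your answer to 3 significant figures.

0.0244

F_Q/F_J = 10^(−(m_Q − m_J)/2.5) = 10^(-4.03/2.5) = 10^-1.612 = 0.02443.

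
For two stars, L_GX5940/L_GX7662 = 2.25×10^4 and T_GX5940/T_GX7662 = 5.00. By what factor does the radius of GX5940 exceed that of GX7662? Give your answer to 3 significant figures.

L ∝ R²T⁴ gives R ∝ √L / T², so
R_GX5940/R_GX7662 = √(2.25×10^4) / (5.00)² = 150.0 / 25.00 = 6.000.

6.00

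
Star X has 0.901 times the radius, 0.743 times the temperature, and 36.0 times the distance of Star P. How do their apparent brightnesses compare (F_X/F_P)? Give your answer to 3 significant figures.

1.91×10^-4

L_X/L_P = (R_X/R_P)²(T_X/T_P)⁴ = (0.901)² × (0.743)⁴ = 0.2474.
F_X/F_P = (L_X/L_P)/(d_X/d_P)² = 0.2474 / (36.0)² = 1.909×10^-4.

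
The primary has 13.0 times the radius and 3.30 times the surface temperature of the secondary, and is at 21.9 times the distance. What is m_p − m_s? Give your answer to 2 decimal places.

-4.05

L_p/L_s = (13.0)²(3.30)⁴ = 2.004×10^4.
F_p/F_s = (L_p/L_s)/(d_p/d_s)² = 2.004×10^4/479.6 = 41.79.
m_p − m_s = −2.5 log₁₀(41.79) = -4.05.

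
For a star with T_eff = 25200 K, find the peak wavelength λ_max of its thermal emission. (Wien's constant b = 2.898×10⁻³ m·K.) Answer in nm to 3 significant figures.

115 nm

λ_max = b/T = 2.898×10⁻³ / 25200 = 1.15×10^-7 m = 115.0 nm.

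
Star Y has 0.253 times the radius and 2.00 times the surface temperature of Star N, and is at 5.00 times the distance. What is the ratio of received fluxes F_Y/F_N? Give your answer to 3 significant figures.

L_Y/L_N = (R_Y/R_N)²(T_Y/T_N)⁴ = (0.253)² × (2.00)⁴ = 1.024.
F_Y/F_N = (L_Y/L_N)/(d_Y/d_N)² = 1.024 / (5.00)² = 0.04097.

0.0410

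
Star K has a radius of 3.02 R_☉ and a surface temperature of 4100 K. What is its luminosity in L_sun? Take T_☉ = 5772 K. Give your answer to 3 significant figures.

2.32 L_sun

L/L_☉ = (R/R_☉)² (T/T_☉)⁴ = (3.02)² × (4100/5772)⁴
       = 9.120 × (0.7103)⁴ = 9.120 × 0.2546 = 2.322.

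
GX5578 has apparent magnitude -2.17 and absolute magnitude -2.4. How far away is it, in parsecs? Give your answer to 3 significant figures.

m − M = 5 log₁₀(d/10 pc)
-2.17 − (-2.4) = 0.23 = 5 log₁₀(d/10)
d = 10 × 10^(0.23/5) = 10 × 10^0.046 = 11.12 pc.

11.1 pc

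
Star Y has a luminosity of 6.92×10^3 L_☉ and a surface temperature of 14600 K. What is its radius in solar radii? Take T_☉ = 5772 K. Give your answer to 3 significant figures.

13.0 solar radii

R/R_☉ = √(L/L_☉) / (T/T_☉)² = √(6.92×10^3) / (2.529)²
       = 83.19 / 6.398 = 13.00.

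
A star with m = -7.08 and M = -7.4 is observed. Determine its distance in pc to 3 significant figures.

11.6 pc

m − M = 5 log₁₀(d/10 pc)
-7.08 − (-7.4) = 0.32 = 5 log₁₀(d/10)
d = 10 × 10^(0.32/5) = 10 × 10^0.064 = 11.59 pc.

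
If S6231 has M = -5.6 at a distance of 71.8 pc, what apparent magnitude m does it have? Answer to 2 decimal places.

m = M + 5 log₁₀(d/10 pc) = -5.6 + 5 log₁₀(71.8/10)
  = -5.6 + 5 × 0.856 = -5.6 + 4.28 = -1.32.

-1.32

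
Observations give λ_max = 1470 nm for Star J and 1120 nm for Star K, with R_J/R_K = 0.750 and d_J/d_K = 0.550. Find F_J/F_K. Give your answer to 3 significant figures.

Wien's law: T_J/T_K = λ_K/λ_J = 1120/1470 = 0.7619.
L_J/L_K = (R_J/R_K)²(T_J/T_K)⁴ = (0.750)²(0.7619)⁴ = 0.1896.
F_J/F_K = (L_J/L_K)/(d_J/d_K)² = 0.1896/(0.550)² = 0.6266.

0.627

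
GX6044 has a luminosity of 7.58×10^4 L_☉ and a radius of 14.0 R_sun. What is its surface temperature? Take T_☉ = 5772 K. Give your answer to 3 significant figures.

T/T_☉ = (L/L_☉)^(1/4) / (R/R_☉)^(1/2)
T = 5772 × (7.58×10^4)^(1/4) / √(14.0) = 5772 × 16.59 / 3.742 = 2.560×10^4 K.

2.56×10^4 K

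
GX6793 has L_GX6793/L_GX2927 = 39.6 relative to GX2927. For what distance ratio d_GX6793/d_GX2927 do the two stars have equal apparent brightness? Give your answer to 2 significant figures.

6.3

Equal flux requires L_GX6793/d_GX6793² = L_GX2927/d_GX2927², so d_GX6793/d_GX2927 = √(L_GX6793/L_GX2927)
= √(39.6) = 6.293.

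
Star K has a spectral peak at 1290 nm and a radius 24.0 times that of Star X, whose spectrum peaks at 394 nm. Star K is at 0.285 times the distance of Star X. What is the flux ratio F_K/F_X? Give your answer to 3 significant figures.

61.7

Wien's law: T_K/T_X = λ_X/λ_K = 394/1290 = 0.3054.
L_K/L_X = (R_K/R_X)²(T_K/T_X)⁴ = (24.0)²(0.3054)⁴ = 5.012.
F_K/F_X = (L_K/L_X)/(d_K/d_X)² = 5.012/(0.285)² = 61.71.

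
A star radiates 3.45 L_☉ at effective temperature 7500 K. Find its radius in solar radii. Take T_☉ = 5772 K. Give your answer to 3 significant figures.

1.10 solar radii

R/R_☉ = √(L/L_☉) / (T/T_☉)² = √(3.45) / (1.299)²
       = 1.857 / 1.688 = 1.100.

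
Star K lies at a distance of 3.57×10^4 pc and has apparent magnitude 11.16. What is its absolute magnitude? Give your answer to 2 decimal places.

-6.60

M = m − 5 log₁₀(d/10 pc) = 11.16 − 5 log₁₀(3.57×10^4/10)
  = 11.16 − 5 × 3.553 = 11.16 − 17.76 = -6.60.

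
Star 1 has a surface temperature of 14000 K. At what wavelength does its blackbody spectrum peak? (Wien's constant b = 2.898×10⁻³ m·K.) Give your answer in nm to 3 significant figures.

207 nm

λ_max = b/T = 2.898×10⁻³ / 14000 = 2.07×10^-7 m = 207.0 nm.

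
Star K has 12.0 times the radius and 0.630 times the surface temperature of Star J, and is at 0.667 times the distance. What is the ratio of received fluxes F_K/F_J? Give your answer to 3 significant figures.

L_K/L_J = (R_K/R_J)²(T_K/T_J)⁴ = (12.0)² × (0.630)⁴ = 22.68.
F_K/F_J = (L_K/L_J)/(d_K/d_J)² = 22.68 / (0.667)² = 50.99.

51.0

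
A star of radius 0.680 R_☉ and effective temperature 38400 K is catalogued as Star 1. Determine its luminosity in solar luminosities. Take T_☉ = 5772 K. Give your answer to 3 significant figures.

906 solar luminosities

L/L_☉ = (R/R_☉)² (T/T_☉)⁴ = (0.680)² × (38400/5772)⁴
       = 0.4624 × (6.653)⁴ = 0.4624 × 1959 = 905.8.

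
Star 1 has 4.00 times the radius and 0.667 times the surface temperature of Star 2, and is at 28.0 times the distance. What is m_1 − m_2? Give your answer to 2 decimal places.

5.98

L_1/L_2 = (4.00)²(0.667)⁴ = 3.167.
F_1/F_2 = (L_1/L_2)/(d_1/d_2)² = 3.167/784.0 = 0.004039.
m_1 − m_2 = −2.5 log₁₀(0.004039) = 5.98.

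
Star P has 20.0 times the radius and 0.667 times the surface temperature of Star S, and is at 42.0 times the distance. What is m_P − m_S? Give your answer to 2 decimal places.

3.37

L_P/L_S = (20.0)²(0.667)⁴ = 79.17.
F_P/F_S = (L_P/L_S)/(d_P/d_S)² = 79.17/1764 = 0.04488.
m_P − m_S = −2.5 log₁₀(0.04488) = 3.37.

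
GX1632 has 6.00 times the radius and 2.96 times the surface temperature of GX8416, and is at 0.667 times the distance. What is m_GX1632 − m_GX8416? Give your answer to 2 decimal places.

-9.48

L_GX1632/L_GX8416 = (6.00)²(2.96)⁴ = 2764.
F_GX1632/F_GX8416 = (L_GX1632/L_GX8416)/(d_GX1632/d_GX8416)² = 2764/0.4449 = 6212.
m_GX1632 − m_GX8416 = −2.5 log₁₀(6212) = -9.48.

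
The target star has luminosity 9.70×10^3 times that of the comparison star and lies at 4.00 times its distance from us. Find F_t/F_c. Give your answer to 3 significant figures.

F = L/(4πd²), so F_t/F_c = (L_t/L_c) / (d_t/d_c)²
= 9.70×10^3 / (4.00)² = 9.70×10^3 / 16.00 = 606.2.

606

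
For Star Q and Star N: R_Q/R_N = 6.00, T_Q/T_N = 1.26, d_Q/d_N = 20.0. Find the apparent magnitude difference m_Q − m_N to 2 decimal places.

L_Q/L_N = (6.00)²(1.26)⁴ = 90.74.
F_Q/F_N = (L_Q/L_N)/(d_Q/d_N)² = 90.74/400.0 = 0.2268.
m_Q − m_N = −2.5 log₁₀(0.2268) = 1.61.

1.61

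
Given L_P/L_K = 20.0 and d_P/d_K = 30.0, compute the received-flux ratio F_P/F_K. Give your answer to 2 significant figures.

F = L/(4πd²), so F_P/F_K = (L_P/L_K) / (d_P/d_K)²
= 20.0 / (30.0)² = 20.0 / 900.0 = 0.02222.

0.022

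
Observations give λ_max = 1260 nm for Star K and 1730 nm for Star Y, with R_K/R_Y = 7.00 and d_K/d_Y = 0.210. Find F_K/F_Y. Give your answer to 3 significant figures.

3.95×10^3

Wien's law: T_K/T_Y = λ_Y/λ_K = 1730/1260 = 1.373.
L_K/L_Y = (R_K/R_Y)²(T_K/T_Y)⁴ = (7.00)²(1.373)⁴ = 174.1.
F_K/F_Y = (L_K/L_Y)/(d_K/d_Y)² = 174.1/(0.210)² = 3949.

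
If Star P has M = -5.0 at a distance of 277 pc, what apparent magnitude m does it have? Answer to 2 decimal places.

m = M + 5 log₁₀(d/10 pc) = -5.0 + 5 log₁₀(277/10)
  = -5.0 + 5 × 1.442 = -5.0 + 7.21 = 2.21.

2.21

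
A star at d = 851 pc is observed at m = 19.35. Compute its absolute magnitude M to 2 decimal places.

M = m − 5 log₁₀(d/10 pc) = 19.35 − 5 log₁₀(851/10)
  = 19.35 − 5 × 1.930 = 19.35 − 9.65 = 9.70.

9.70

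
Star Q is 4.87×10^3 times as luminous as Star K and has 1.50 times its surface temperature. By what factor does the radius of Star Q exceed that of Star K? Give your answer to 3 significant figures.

L ∝ R²T⁴ gives R ∝ √L / T², so
R_Q/R_K = √(4.87×10^3) / (1.50)² = 69.79 / 2.250 = 31.02.

31.0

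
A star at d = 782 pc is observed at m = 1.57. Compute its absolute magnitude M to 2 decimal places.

-7.90

M = m − 5 log₁₀(d/10 pc) = 1.57 − 5 log₁₀(782/10)
  = 1.57 − 5 × 1.893 = 1.57 − 9.47 = -7.90.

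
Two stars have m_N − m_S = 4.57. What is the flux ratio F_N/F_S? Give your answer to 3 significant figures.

0.0149

F_N/F_S = 10^(−(m_N − m_S)/2.5) = 10^(-4.57/2.5) = 10^-1.828 = 0.01486.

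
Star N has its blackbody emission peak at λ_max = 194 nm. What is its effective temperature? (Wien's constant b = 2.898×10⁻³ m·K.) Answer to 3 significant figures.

1.49×10^4 K

T = b/λ_max = 2.898×10⁻³ / (194×10⁻⁹) = 1.494×10^4 K.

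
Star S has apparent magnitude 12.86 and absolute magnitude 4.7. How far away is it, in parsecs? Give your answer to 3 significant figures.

m − M = 5 log₁₀(d/10 pc)
12.86 − (4.7) = 8.16 = 5 log₁₀(d/10)
d = 10 × 10^(8.16/5) = 10 × 10^1.632 = 428.5 pc.

429 pc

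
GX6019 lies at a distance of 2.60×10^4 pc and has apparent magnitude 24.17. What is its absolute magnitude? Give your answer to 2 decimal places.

M = m − 5 log₁₀(d/10 pc) = 24.17 − 5 log₁₀(2.60×10^4/10)
  = 24.17 − 5 × 3.415 = 24.17 − 17.07 = 7.10.

7.10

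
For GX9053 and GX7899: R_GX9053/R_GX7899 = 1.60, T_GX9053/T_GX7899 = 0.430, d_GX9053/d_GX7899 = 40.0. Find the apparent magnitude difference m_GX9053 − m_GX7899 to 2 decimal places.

L_GX9053/L_GX7899 = (1.60)²(0.430)⁴ = 0.08752.
F_GX9053/F_GX7899 = (L_GX9053/L_GX7899)/(d_GX9053/d_GX7899)² = 0.08752/1600 = 5.470×10^-5.
m_GX9053 − m_GX7899 = −2.5 log₁₀(5.470×10^-5) = 10.66.

10.66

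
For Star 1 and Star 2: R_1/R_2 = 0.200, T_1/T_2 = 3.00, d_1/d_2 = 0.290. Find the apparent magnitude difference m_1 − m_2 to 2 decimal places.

-3.96

L_1/L_2 = (0.200)²(3.00)⁴ = 3.240.
F_1/F_2 = (L_1/L_2)/(d_1/d_2)² = 3.240/0.08410 = 38.53.
m_1 − m_2 = −2.5 log₁₀(38.53) = -3.96.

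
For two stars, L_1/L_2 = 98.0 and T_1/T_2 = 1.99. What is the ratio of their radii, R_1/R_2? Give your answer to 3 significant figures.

L ∝ R²T⁴ gives R ∝ √L / T², so
R_1/R_2 = √(98.0) / (1.99)² = 9.899 / 3.960 = 2.500.

2.50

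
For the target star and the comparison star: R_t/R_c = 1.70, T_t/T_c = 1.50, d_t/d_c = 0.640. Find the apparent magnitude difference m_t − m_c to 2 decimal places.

L_t/L_c = (1.70)²(1.50)⁴ = 14.63.
F_t/F_c = (L_t/L_c)/(d_t/d_c)² = 14.63/0.4096 = 35.72.
m_t − m_c = −2.5 log₁₀(35.72) = -3.88.

-3.88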